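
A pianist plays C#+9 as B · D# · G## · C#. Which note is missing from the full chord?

E#

The full C#+9 chord is C#, E#, G##, B, D#.
Comparing with the voicing, the major 3rd (3rd) — E# — is absent.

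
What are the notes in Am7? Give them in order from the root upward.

Root A, quality minor seventh:
- root: A
- minor 3rd: C
- perfect 5th: E
- minor 7th: G

A  C  E  G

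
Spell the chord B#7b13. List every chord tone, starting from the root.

B# – D## – F## – A# – G#

Root B#, quality dominant seventh flat thirteen:
Root: B#
Major 3rd (3rd): D##
Perfect 5th (5th): F##
Minor 7th (7th): A#
Minor 13th (13th): G#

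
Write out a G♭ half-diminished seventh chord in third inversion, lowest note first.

In root position, G♭ half-diminished seventh is G-flat–B-double-flat–D-double-flat–F-flat.
Third inversion puts the seventh (F-flat) in the bass.

F-flat  G-flat  B-double-flat  D-double-flat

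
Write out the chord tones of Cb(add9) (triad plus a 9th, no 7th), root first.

Cb Eb Gb Db

Cb(add9): added-ninth on Cb.
Cb — root
Eb — major 3rd
Gb — perfect 5th
Db — major 9th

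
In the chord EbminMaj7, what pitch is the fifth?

EbminMaj7 is built on Eb; its 5th is a perfect 5th above the root.
A fifth above E uses the letter B, and the perfect 5th above Eb is Bb.

Bb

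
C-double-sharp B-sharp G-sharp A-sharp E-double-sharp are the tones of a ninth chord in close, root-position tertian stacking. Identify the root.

A-sharp

Arranged so that each adjacent pair is a third by letter name: A-sharp – C-double-sharp – E-double-sharp – G-sharp – B-sharp.
The bottom of that stack, A-sharp, is the root (this is A-sharp dominant ninth sharp five).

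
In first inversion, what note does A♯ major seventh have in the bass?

C-double-sharp

A♯ major seventh = A-sharp–C-double-sharp–E-sharp–G-double-sharp. First inversion → third in the bass = C-double-sharp.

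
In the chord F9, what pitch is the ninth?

G

Root of F9 = F. The 9th is a major 9th: F up a major 9th → G.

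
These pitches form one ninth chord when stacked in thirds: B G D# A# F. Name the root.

Stacking in thirds gives G – B – D# – F – A#, so G is the root — G dominant seventh sharp nine sharp five.

G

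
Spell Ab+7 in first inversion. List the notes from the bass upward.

C – E – Gb – Ab

Ab+7 = Ab–C–E–Gb; first inversion → third (C) lowest.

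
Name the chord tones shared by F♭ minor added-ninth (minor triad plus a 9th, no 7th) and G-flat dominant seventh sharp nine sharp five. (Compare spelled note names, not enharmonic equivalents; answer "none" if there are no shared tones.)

F-flat G-flat

F♭ minor added-ninth: F-flat A-double-flat C-flat G-flat
G-flat dominant seventh sharp nine sharp five: G-flat B-flat D F-flat A
Common to both → F-flat, G-flat.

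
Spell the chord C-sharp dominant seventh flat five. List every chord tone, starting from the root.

C-sharp dominant seventh flat five is a dominant seventh flat five built on C#.
root → C#
3rd (major 3rd) → E#
5th (diminished 5th) → G
7th (minor 7th) → B

C# – E# – G – B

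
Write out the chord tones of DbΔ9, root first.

Db – F – Ab – C – Eb

DbΔ9 is a major ninth built on Db.
root → Db
3rd (major 3rd) → F
5th (perfect 5th) → Ab
7th (major 7th) → C
9th (major 9th) → Eb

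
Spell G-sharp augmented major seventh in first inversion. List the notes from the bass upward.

B-sharp, D-double-sharp, F-double-sharp, G-sharp

In root position, G-sharp augmented major seventh is G-sharp–B-sharp–D-double-sharp–F-double-sharp.
First inversion puts the third (B-sharp) in the bass.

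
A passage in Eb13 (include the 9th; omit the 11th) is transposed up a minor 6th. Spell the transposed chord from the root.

C♭, E♭, G♭, B𝄫, D♭, A♭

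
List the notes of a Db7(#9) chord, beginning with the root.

Db7(#9) is a dominant seventh sharp nine built on Db.
- root: Db
- major 3rd: F
- perfect 5th: Ab
- minor 7th: Cb
- augmented 9th: E

Db, F, Ab, Cb, E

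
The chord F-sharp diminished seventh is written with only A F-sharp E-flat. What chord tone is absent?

The full F-sharp diminished seventh chord is F-sharp, A, C, E-flat.
Comparing with the voicing, the diminished 5th (5th) — C — is absent.

C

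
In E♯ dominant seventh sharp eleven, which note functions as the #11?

A-double-sharp

E♯ dominant seventh sharp eleven is built on E-sharp; its 11th is an augmented 11th above the root.
A fourth above E uses the letter A, and the augmented 11th above E-sharp is A-double-sharp.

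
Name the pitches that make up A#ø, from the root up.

Root A#, quality half-diminished seventh:
Root: A#
Minor 3rd (3rd): C#
Diminished 5th (5th): E
Minor 7th (7th): G#

A#, C#, E, G#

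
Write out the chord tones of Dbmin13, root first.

Db Fb Ab Cb Eb Gb Bb

Dbmin13 is a minor thirteenth built on Db.
Db — root
Fb — minor 3rd
Ab — perfect 5th
Cb — minor 7th
Eb — major 9th
Gb — perfect 11th
Bb — major 13th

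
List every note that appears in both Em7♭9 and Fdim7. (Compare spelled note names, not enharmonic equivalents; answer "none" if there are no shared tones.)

Em7♭9: E G B D F
Fdim7: F A♭ C♭ E𝄫
Common to both → F.

F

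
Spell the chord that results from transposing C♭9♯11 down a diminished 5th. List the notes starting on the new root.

F A C Eb G B

Cb down a diminished 5th → F. New chord: F dominant ninth sharp eleven.
Root: F
Major 3rd (3rd): A
Perfect 5th (5th): C
Minor 7th (7th): Eb
Major 9th (9th): G
Augmented 11th (11th): B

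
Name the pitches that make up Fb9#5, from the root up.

Fb9#5: dominant ninth sharp five on Fb.
Fb — root
Ab — major 3rd
C — augmented 5th
Ebb — minor 7th
Gb — major 9th

Fb, Ab, C, Ebb, Gb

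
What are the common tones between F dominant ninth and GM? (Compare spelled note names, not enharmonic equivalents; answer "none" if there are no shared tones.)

G

F dominant ninth: F A C E♭ G
GM: G B D
Common to both → G.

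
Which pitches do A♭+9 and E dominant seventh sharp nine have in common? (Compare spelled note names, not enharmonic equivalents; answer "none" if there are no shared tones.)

A♭+9 = A♭, C, E, G♭, B♭.
E dominant seventh sharp nine = E, G♯, B, D, F𝄪.
Shared: E.

E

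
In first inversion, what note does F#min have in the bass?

A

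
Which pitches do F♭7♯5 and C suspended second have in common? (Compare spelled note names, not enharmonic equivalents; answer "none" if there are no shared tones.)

C

F♭7♯5 = Fb, Ab, C, Ebb.
C suspended second = C, D, G.
Shared: C.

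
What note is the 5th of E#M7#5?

B##

Root of E#M7#5 = E#. The 5th is an augmented 5th: E# up an augmented 5th → B##.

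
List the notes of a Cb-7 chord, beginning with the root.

Cb-7: minor seventh on Cb.
Cb — root
Ebb — minor 3rd
Gb — perfect 5th
Bbb — minor 7th

Cb – Ebb – Gb – Bbb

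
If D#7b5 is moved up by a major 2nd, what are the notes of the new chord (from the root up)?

A major 2nd up from D# is E#, so the new chord is E# dominant seventh flat five.
- root: E#
- major 3rd: G##
- diminished 5th: B
- minor 7th: D#

E# G## B D#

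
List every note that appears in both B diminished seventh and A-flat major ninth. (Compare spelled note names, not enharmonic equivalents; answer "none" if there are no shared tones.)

B diminished seventh: B D F A-flat
A-flat major ninth: A-flat C E-flat G B-flat
Common to both → A-flat.

A-flat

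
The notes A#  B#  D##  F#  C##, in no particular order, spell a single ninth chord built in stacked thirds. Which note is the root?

Stacking in thirds gives B# – D## – F# – A# – C##, so B# is the root — B# dominant ninth flat five.

B#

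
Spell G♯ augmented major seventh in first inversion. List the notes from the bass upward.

B♯  D𝄪  F𝄪  G♯

In root position, G♯ augmented major seventh is G♯–B♯–D𝄪–F𝄪.
First inversion puts the third (B♯) in the bass.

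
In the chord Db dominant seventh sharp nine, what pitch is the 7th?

C-flat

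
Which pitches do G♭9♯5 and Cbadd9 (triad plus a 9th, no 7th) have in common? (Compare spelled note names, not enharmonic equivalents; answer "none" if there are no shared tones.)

G♭9♯5 = Gb, Bb, D, Fb, Ab.
Cbadd9 = Cb, Eb, Gb, Db.
Shared: Gb.

Gb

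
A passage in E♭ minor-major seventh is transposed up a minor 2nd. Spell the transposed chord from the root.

Fb Abb Cb Eb

Eb up a minor 2nd → Fb. New chord: Fb minor-major seventh.
- root: Fb
- minor 3rd: Abb
- perfect 5th: Cb
- major 7th: Eb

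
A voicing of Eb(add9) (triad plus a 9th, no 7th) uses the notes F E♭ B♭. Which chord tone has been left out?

Eb(add9) = E♭, G, B♭, F. The voicing lacks the 3rd (major 3rd), G.

G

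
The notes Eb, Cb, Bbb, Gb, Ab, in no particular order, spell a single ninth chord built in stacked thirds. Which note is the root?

Stacking in thirds gives Ab – Cb – Eb – Gb – Bbb, so Ab is the root — Ab minor seventh flat nine.

Ab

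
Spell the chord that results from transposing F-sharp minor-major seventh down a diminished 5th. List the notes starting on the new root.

B-sharp, D-sharp, F-double-sharp, A-double-sharp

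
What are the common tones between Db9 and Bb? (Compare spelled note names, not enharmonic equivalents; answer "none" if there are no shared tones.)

Db9 = Db, F, Ab, Cb, Eb.
Bb = Bb, D, F.
Shared: F.

F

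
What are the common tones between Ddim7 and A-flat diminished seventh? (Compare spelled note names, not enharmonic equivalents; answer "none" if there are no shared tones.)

A♭, C♭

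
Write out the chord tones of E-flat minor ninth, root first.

E-flat minor ninth: minor ninth on E-flat.
root → E-flat
3rd (minor 3rd) → G-flat
5th (perfect 5th) → B-flat
7th (minor 7th) → D-flat
9th (major 9th) → F

E-flat G-flat B-flat D-flat F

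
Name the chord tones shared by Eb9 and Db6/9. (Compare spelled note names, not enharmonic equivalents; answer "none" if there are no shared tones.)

E♭, B♭, D♭, F

Eb9: E♭ G B♭ D♭ F
Db6/9: D♭ F A♭ B♭ E♭
Common to both → E♭, B♭, D♭, F.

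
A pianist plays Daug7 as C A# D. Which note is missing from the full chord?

Daug7 = D, F#, A#, C. The voicing lacks the 3rd (major 3rd), F#.

F#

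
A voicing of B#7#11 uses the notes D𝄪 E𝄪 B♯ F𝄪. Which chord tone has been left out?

A♯

The full B#7#11 chord is B♯, D𝄪, F𝄪, A♯, E𝄪.
Comparing with the voicing, the minor 7th (7th) — A♯ — is absent.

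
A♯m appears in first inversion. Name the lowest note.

C#

A♯m = A#–C#–E#. First inversion → third in the bass = C#.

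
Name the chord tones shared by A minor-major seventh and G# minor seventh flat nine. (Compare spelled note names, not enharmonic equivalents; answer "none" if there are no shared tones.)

A minor-major seventh: A C E G-sharp
G# minor seventh flat nine: G-sharp B D-sharp F-sharp A
Common to both → A, G-sharp.

A G-sharp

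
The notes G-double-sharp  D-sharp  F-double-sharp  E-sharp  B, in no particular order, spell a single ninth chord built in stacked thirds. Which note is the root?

E-sharp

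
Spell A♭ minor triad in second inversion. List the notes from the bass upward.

E-flat, A-flat, C-flat

A♭ minor triad = A-flat–C-flat–E-flat; second inversion → fifth (E-flat) lowest.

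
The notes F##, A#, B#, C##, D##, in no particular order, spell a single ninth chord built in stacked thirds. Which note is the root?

Stacking in thirds gives B# – D## – F## – A# – C##, so B# is the root — B# dominant ninth.

B#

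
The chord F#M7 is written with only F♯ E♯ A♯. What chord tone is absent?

C♯

The full F#M7 chord is F♯, A♯, C♯, E♯.
Comparing with the voicing, the perfect 5th (5th) — C♯ — is absent.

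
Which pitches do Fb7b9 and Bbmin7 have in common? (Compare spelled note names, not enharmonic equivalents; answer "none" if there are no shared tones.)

Ab

Fb7b9 = Fb, Ab, Cb, Ebb, Gbb.
Bbmin7 = Bb, Db, F, Ab.
Shared: Ab.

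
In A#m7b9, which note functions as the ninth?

B

A#m7b9 is built on A♯; its 9th is a minor 9th above the root.
A second above A uses the letter B, and the minor 9th above A♯ is B.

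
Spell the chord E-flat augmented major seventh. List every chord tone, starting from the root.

E-flat G B D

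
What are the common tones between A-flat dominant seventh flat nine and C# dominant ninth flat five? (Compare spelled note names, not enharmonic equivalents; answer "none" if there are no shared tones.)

none

A-flat dominant seventh flat nine: A-flat C E-flat G-flat B-double-flat
C# dominant ninth flat five: C-sharp E-sharp G B D-sharp
Common to both → none.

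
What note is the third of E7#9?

Root of E7#9 = E. The 3rd is a major 3rd: E up a major 3rd → G#.

G#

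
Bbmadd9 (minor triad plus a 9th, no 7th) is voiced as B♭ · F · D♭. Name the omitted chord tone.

Bbmadd9 = B♭, D♭, F, C. The voicing lacks the 9th (major 9th), C.

C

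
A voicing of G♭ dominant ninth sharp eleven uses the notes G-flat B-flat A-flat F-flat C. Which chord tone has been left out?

The full G♭ dominant ninth sharp eleven chord is G-flat, B-flat, D-flat, F-flat, A-flat, C.
Comparing with the voicing, the perfect 5th (5th) — D-flat — is absent.

D-flat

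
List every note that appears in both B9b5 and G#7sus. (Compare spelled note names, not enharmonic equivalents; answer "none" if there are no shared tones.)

D# – C#

B9b5 = B, D#, F, A, C#.
G#7sus = G#, C#, D#, F#.
Shared: D#, C#.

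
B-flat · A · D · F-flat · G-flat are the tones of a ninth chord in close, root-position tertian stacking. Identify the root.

Stacking in thirds gives G-flat – B-flat – D – F-flat – A, so G-flat is the root — G-flat dominant seventh sharp nine sharp five.

G-flat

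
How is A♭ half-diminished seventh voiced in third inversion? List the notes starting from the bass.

Gb  Ab  Cb  Ebb

In root position, A♭ half-diminished seventh is Ab–Cb–Ebb–Gb.
Third inversion puts the seventh (Gb) in the bass.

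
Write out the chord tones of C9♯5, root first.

C E G♯ B♭ D

C9♯5 is a dominant ninth sharp five built on C.
C — root
E — major 3rd
G♯ — augmented 5th
B♭ — minor 7th
D — major 9th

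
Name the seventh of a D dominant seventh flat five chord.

C

Root of D dominant seventh flat five = D. The 7th is a minor 7th: D up a minor 7th → C.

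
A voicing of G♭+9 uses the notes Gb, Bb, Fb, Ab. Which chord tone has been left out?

D

G♭+9 = Gb, Bb, D, Fb, Ab. The voicing lacks the 5th (augmented 5th), D.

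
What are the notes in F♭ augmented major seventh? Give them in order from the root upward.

Fb, Ab, C, Eb

F♭ augmented major seventh is an augmented major seventh built on Fb.
root → Fb
3rd (major 3rd) → Ab
5th (augmented 5th) → C
7th (major 7th) → Eb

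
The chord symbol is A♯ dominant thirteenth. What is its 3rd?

Root of A♯ dominant thirteenth = A#. The 3rd is a major 3rd: A# up a major 3rd → C##.

C##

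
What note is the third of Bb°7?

D♭

Root of Bb°7 = B♭. The 3rd is a minor 3rd: B♭ up a minor 3rd → D♭.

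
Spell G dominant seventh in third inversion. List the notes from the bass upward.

F, G, B, D

In root position, G dominant seventh is G–B–D–F.
Third inversion puts the seventh (F) in the bass.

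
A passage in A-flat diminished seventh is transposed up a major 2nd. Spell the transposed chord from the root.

Bb – Db – Fb – Abb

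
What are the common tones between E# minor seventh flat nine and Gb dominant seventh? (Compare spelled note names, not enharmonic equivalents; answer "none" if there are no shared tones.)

E# minor seventh flat nine = E-sharp, G-sharp, B-sharp, D-sharp, F-sharp.
Gb dominant seventh = G-flat, B-flat, D-flat, F-flat.
Shared: none.

none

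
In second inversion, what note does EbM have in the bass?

Bb

EbM = Eb–G–Bb. Second inversion → fifth in the bass = Bb.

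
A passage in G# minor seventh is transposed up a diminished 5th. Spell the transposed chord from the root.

D – F – A – C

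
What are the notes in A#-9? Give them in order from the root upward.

A#, C#, E#, G#, B#

Root A#, quality minor ninth:
root → A#
3rd (minor 3rd) → C#
5th (perfect 5th) → E#
7th (minor 7th) → G#
9th (major 9th) → B#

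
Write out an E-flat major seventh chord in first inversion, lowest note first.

In root position, E-flat major seventh is Eb–G–Bb–D.
First inversion puts the third (G) in the bass.

G, Bb, D, Eb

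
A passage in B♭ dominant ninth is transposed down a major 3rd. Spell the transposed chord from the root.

B-flat down a major 3rd → G-flat. New chord: G-flat dominant ninth.
Root: G-flat
Major 3rd (3rd): B-flat
Perfect 5th (5th): D-flat
Minor 7th (7th): F-flat
Major 9th (9th): A-flat

G-flat, B-flat, D-flat, F-flat, A-flat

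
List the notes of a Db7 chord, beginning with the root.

Db  F  Ab  Cb

Db7: dominant seventh on Db.
- root: Db
- major 3rd: F
- perfect 5th: Ab
- minor 7th: Cb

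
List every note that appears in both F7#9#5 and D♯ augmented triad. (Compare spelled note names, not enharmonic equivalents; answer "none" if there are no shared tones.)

none

F7#9#5 = F, A, C#, Eb, G#.
D♯ augmented triad = D#, F##, A##.
Shared: none.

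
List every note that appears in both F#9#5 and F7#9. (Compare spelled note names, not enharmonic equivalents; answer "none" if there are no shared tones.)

G#

F#9#5: F# A# C## E G#
F7#9: F A C Eb G#
Common to both → G#.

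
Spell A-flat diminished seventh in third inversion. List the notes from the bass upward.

In root position, A-flat diminished seventh is A♭–C♭–E𝄫–G𝄫.
Third inversion puts the seventh (G𝄫) in the bass.

G𝄫, A♭, C♭, E𝄫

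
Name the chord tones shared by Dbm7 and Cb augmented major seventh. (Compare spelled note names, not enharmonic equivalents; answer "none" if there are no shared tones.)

Cb

Dbm7: Db Fb Ab Cb
Cb augmented major seventh: Cb Eb G Bb
Common to both → Cb.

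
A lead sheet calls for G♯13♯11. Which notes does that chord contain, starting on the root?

G♯, B♯, D♯, F♯, A♯, C𝄪, E♯

G♯13♯11 is a dominant thirteenth sharp eleven built on G♯.
G♯ — root
B♯ — major 3rd
D♯ — perfect 5th
F♯ — minor 7th
A♯ — major 9th
C𝄪 — augmented 11th
E♯ — major 13th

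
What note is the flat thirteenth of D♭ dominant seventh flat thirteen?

Root of D♭ dominant seventh flat thirteen = Db. The 13th is a minor 13th: Db up a minor 13th → Bbb.

Bbb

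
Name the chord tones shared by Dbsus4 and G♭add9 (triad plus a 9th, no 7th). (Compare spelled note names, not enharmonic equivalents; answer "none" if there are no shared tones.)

Dbsus4: D♭ G♭ A♭
G♭add9: G♭ B♭ D♭ A♭
Common to both → D♭, G♭, A♭.

D♭ – G♭ – A♭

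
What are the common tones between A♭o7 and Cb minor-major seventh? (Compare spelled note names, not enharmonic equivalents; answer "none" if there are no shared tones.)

C♭  E𝄫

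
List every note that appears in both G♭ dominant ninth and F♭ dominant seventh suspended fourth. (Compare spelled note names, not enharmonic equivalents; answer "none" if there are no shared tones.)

G♭ dominant ninth = Gb, Bb, Db, Fb, Ab.
F♭ dominant seventh suspended fourth = Fb, Bbb, Cb, Ebb.
Shared: Fb.

Fb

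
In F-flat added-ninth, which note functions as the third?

Root of F-flat added-ninth = Fb. The 3rd is a major 3rd: Fb up a major 3rd → Ab.

Ab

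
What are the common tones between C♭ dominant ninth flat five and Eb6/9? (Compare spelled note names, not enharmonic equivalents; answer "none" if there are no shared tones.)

Eb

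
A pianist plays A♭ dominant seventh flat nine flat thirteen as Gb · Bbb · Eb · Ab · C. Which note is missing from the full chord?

Fb

A♭ dominant seventh flat nine flat thirteen = Ab, C, Eb, Gb, Bbb, Fb. The voicing lacks the 13th (minor 13th), Fb.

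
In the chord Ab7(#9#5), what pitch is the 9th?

Ab7(#9#5) is built on Ab; its 9th is an augmented 9th above the root.
A second above A uses the letter B, and the augmented 9th above Ab is B.

B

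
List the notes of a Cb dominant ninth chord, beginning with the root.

C-flat  E-flat  G-flat  B-double-flat  D-flat

Root C-flat, quality dominant ninth:
Root: C-flat
Major 3rd (3rd): E-flat
Perfect 5th (5th): G-flat
Minor 7th (7th): B-double-flat
Major 9th (9th): D-flat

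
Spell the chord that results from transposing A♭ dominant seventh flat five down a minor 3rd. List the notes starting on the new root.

F, A, Cb, Eb

Ab down a minor 3rd → F. New chord: F dominant seventh flat five.
F — root
A — major 3rd
Cb — diminished 5th
Eb — minor 7th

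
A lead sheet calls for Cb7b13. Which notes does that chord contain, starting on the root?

Cb7b13: dominant seventh flat thirteen on Cb.
Cb — root
Eb — major 3rd
Gb — perfect 5th
Bbb — minor 7th
Abb — minor 13th

Cb, Eb, Gb, Bbb, Abb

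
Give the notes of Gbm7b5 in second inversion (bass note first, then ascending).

Gbm7b5 = Gb–Bbb–Dbb–Fb; second inversion → fifth (Dbb) lowest.

Dbb – Fb – Gb – Bbb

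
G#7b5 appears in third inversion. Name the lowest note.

G#7b5 = G#–B#–D–F#. Third inversion → seventh in the bass = F#.

F#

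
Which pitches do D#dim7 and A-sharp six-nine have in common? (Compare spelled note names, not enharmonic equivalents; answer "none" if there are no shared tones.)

none

D#dim7 = D#, F#, A, C.
A-sharp six-nine = A#, C##, E#, F##, B#.
Shared: none.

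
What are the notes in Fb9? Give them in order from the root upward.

Root Fb, quality dominant ninth:
- root: Fb
- major 3rd: Ab
- perfect 5th: Cb
- minor 7th: Ebb
- major 9th: Gb

Fb Ab Cb Ebb Gb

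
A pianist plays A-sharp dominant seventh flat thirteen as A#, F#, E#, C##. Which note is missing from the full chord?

A-sharp dominant seventh flat thirteen = A#, C##, E#, G#, F#. The voicing lacks the 7th (minor 7th), G#.

G#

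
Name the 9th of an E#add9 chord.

E#add9 is built on E#; its 9th is a major 9th above the root.
A second above E uses the letter F, and the major 9th above E# is F##.

F##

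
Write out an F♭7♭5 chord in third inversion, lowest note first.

In root position, F♭7♭5 is Fb–Ab–Cbb–Ebb.
Third inversion puts the seventh (Ebb) in the bass.

Ebb, Fb, Ab, Cbb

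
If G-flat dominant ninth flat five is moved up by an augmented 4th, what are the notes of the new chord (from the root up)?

C, E, Gb, Bb, D

Gb up an augmented 4th → C. New chord: C dominant ninth flat five.
root → C
3rd (major 3rd) → E
5th (diminished 5th) → Gb
7th (minor 7th) → Bb
9th (major 9th) → D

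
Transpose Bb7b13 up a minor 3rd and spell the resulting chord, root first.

Transposed root: B♭ → D♭ (minor 3rd up). So we spell D♭ dominant seventh flat thirteen:
Root: D♭
Major 3rd (3rd): F
Perfect 5th (5th): A♭
Minor 7th (7th): C♭
Minor 13th (13th): B𝄫

D♭  F  A♭  C♭  B𝄫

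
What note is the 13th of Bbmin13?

Root of Bbmin13 = Bb. The 13th is a major 13th: Bb up a major 13th → G.

G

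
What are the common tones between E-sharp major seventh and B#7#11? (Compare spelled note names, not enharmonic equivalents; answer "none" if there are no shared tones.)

B# D##

E-sharp major seventh: E# G## B# D##
B#7#11: B# D## F## A# E##
Common to both → B#, D##.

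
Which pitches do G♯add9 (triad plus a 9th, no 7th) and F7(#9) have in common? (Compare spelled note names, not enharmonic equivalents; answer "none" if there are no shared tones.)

G♯add9: G# B# D# A#
F7(#9): F A C Eb G#
Common to both → G#.

G#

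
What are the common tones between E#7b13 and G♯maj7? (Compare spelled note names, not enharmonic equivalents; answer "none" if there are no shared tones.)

E#7b13: E# G## B# D# C#
G♯maj7: G# B# D# F##
Common to both → B#, D#.

B# D#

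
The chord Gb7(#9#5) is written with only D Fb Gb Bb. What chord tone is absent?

Gb7(#9#5) = Gb, Bb, D, Fb, A. The voicing lacks the 9th (augmented 9th), A.

A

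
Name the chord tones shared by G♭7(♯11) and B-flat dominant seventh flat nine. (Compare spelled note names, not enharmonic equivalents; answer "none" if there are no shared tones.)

Bb

G♭7(♯11) = Gb, Bb, Db, Fb, C.
B-flat dominant seventh flat nine = Bb, D, F, Ab, Cb.
Shared: Bb.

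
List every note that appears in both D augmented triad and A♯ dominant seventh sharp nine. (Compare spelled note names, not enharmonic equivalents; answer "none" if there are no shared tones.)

A-sharp

D augmented triad: D F-sharp A-sharp
A♯ dominant seventh sharp nine: A-sharp C-double-sharp E-sharp G-sharp B-double-sharp
Common to both → A-sharp.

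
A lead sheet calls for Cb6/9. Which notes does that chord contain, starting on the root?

Cb  Eb  Gb  Ab  Db

Cb6/9: six-nine on Cb.
root → Cb
3rd (major 3rd) → Eb
5th (perfect 5th) → Gb
6th (major 6th) → Ab
9th (major 9th) → Db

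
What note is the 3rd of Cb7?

Cb7 is built on C♭; its 3rd is a major 3rd above the root.
A third above C uses the letter E, and the major 3rd above C♭ is E♭.

E♭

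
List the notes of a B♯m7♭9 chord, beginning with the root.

B♯m7♭9: minor seventh flat nine on B♯.
root → B♯
3rd (minor 3rd) → D♯
5th (perfect 5th) → F𝄪
7th (minor 7th) → A♯
9th (minor 9th) → C♯

B♯, D♯, F𝄪, A♯, C♯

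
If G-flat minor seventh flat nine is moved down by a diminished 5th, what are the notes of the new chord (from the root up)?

C – Eb – G – Bb – Db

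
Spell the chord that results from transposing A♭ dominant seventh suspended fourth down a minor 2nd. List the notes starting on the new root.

A-flat down a minor 2nd → G. New chord: G dominant seventh suspended fourth.
root → G
4th (perfect 4th) → C
5th (perfect 5th) → D
7th (minor 7th) → F

G, C, D, F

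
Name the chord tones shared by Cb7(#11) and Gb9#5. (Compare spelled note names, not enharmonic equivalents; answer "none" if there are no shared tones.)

Gb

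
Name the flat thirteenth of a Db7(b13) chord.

Bbb

Db7(b13) is built on Db; its 13th is a minor 13th above the root.
A sixth above D uses the letter B, and the minor 13th above Db is Bbb.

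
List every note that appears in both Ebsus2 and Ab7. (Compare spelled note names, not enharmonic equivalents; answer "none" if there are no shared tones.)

E♭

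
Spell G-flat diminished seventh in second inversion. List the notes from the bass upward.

G-flat diminished seventh = G-flat–B-double-flat–D-double-flat–F-double-flat; second inversion → fifth (D-double-flat) lowest.

D-double-flat, F-double-flat, G-flat, B-double-flat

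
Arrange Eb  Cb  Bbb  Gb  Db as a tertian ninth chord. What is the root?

Cb

Stacking in thirds gives Cb – Eb – Gb – Bbb – Db, so Cb is the root — Cb dominant ninth.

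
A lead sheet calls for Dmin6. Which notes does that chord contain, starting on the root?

D  F  A  B

Dmin6 is a minor sixth built on D.
- root: D
- minor 3rd: F
- perfect 5th: A
- major 6th: B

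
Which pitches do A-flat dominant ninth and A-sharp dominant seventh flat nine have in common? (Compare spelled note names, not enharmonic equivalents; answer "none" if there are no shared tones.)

none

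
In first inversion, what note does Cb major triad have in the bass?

Eb

Cb major triad in root position is Cb–Eb–Gb.
First inversion places the third in the bass, which is Eb.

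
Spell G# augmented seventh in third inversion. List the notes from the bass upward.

In root position, G# augmented seventh is G#–B#–D##–F#.
Third inversion puts the seventh (F#) in the bass.

F#  G#  B#  D##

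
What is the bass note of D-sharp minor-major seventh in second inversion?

A-sharp

D-sharp minor-major seventh = D-sharp–F-sharp–A-sharp–C-double-sharp. Second inversion → fifth in the bass = A-sharp.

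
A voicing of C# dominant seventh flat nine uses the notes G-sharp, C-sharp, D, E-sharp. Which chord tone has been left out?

The full C# dominant seventh flat nine chord is C-sharp, E-sharp, G-sharp, B, D.
Comparing with the voicing, the minor 7th (7th) — B — is absent.

B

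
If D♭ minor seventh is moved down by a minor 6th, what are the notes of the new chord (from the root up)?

A minor 6th down from D-flat is F, so the new chord is F minor seventh.
root → F
3rd (minor 3rd) → A-flat
5th (perfect 5th) → C
7th (minor 7th) → E-flat

F  A-flat  C  E-flat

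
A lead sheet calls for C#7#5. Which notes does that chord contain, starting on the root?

C# – E# – G## – B

C#7#5 is an augmented seventh built on C#.
- root: C#
- major 3rd: E#
- augmented 5th: G##
- minor 7th: B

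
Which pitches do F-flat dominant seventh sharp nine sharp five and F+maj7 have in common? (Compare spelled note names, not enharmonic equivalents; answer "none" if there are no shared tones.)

none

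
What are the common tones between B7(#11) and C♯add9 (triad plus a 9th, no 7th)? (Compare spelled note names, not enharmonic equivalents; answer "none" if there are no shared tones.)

D#, E#

B7(#11): B D# F# A E#
C♯add9: C# E# G# D#
Common to both → D#, E#.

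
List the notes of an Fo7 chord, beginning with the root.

F Ab Cb Ebb

Fo7 is a diminished seventh built on F.
Root: F
Minor 3rd (3rd): Ab
Diminished 5th (5th): Cb
Diminished 7th (7th): Ebb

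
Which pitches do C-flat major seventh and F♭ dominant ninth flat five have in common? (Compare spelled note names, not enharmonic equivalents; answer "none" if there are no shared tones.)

G-flat

C-flat major seventh = C-flat, E-flat, G-flat, B-flat.
F♭ dominant ninth flat five = F-flat, A-flat, C-double-flat, E-double-flat, G-flat.
Shared: G-flat.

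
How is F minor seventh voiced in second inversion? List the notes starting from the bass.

C – Eb – F – Ab

F minor seventh = F–Ab–C–Eb; second inversion → fifth (C) lowest.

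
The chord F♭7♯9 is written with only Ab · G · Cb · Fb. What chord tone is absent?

F♭7♯9 = Fb, Ab, Cb, Ebb, G. The voicing lacks the 7th (minor 7th), Ebb.

Ebb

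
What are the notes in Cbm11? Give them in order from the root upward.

Cbm11 is a minor eleventh built on Cb.
root → Cb
3rd (minor 3rd) → Ebb
5th (perfect 5th) → Gb
7th (minor 7th) → Bbb
9th (major 9th) → Db
11th (perfect 11th) → Fb

Cb, Ebb, Gb, Bbb, Db, Fb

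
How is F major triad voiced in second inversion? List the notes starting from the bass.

C F A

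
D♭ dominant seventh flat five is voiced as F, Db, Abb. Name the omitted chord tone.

Cb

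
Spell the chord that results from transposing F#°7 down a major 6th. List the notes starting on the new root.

F♯ down a major 6th → A. New chord: A diminished seventh.
A — root
C — minor 3rd
E♭ — diminished 5th
G♭ — diminished 7th

A  C  E♭  G♭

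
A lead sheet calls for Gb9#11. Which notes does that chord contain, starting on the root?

G♭  B♭  D♭  F♭  A♭  C

Gb9#11: dominant ninth sharp eleven on G♭.
G♭ — root
B♭ — major 3rd
D♭ — perfect 5th
F♭ — minor 7th
A♭ — major 9th
C — augmented 11th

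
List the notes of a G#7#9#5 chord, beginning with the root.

G#, B#, D##, F#, A##

G#7#9#5: dominant seventh sharp nine sharp five on G#.
Root: G#
Major 3rd (3rd): B#
Augmented 5th (5th): D##
Minor 7th (7th): F#
Augmented 9th (9th): A##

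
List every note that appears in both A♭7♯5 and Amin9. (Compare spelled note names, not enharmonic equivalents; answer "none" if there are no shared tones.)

C  E

A♭7♯5: Ab C E Gb
Amin9: A C E G B
Common to both → C, E.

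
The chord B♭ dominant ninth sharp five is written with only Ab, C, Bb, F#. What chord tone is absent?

The full B♭ dominant ninth sharp five chord is Bb, D, F#, Ab, C.
Comparing with the voicing, the major 3rd (3rd) — D — is absent.

D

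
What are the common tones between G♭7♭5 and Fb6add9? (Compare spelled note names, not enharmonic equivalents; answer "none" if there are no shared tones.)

Gb  Fb

G♭7♭5 = Gb, Bb, Dbb, Fb.
Fb6add9 = Fb, Ab, Cb, Db, Gb.
Shared: Gb, Fb.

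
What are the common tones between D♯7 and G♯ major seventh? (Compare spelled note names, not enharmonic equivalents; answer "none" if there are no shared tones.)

D#  F##

D♯7 = D#, F##, A#, C#.
G♯ major seventh = G#, B#, D#, F##.
Shared: D#, F##.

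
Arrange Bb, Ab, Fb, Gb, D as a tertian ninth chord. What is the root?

Gb

Stacking in thirds gives Gb – Bb – D – Fb – Ab, so Gb is the root — Gb dominant ninth sharp five.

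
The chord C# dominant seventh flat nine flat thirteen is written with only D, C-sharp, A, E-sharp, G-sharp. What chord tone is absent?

B

C# dominant seventh flat nine flat thirteen = C-sharp, E-sharp, G-sharp, B, D, A. The voicing lacks the 7th (minor 7th), B.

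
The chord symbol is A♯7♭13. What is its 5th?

E♯

A♯7♭13 is built on A♯; its 5th is a perfect 5th above the root.
A fifth above A uses the letter E, and the perfect 5th above A♯ is E♯.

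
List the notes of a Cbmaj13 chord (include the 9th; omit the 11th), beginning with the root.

Cb, Eb, Gb, Bb, Db, Ab

Cbmaj13: major thirteenth on Cb.
- root: Cb
- major 3rd: Eb
- perfect 5th: Gb
- major 7th: Bb
- major 9th: Db
- major 13th: Ab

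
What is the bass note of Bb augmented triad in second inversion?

Bb augmented triad in root position is B-flat–D–F-sharp.
Second inversion places the fifth in the bass, which is F-sharp.

F-sharp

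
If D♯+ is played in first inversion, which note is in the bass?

F##

D♯+ in root position is D#–F##–A##.
First inversion places the third in the bass, which is F##.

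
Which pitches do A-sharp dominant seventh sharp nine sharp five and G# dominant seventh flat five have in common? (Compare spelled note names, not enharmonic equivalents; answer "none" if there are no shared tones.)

G-sharp

A-sharp dominant seventh sharp nine sharp five = A-sharp, C-double-sharp, E-double-sharp, G-sharp, B-double-sharp.
G# dominant seventh flat five = G-sharp, B-sharp, D, F-sharp.
Shared: G-sharp.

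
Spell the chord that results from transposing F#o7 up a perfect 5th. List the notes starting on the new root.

C# E G Bb

Transposed root: F# → C# (perfect 5th up). So we spell C# diminished seventh:
root → C#
3rd (minor 3rd) → E
5th (diminished 5th) → G
7th (diminished 7th) → Bb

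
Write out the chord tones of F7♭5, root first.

F7♭5 is a dominant seventh flat five built on F.
F — root
A — major 3rd
Cb — diminished 5th
Eb — minor 7th

F, A, Cb, Eb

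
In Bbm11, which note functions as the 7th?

Ab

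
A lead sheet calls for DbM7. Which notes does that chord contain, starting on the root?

D♭, F, A♭, C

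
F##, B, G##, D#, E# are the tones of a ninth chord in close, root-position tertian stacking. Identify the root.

E#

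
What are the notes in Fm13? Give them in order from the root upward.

Root F, quality minor thirteenth:
root → F
3rd (minor 3rd) → Ab
5th (perfect 5th) → C
7th (minor 7th) → Eb
9th (major 9th) → G
11th (perfect 11th) → Bb
13th (major 13th) → D

F, Ab, C, Eb, G, Bb, D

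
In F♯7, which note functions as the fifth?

C♯

Root of F♯7 = F♯. The 5th is a perfect 5th: F♯ up a perfect 5th → C♯.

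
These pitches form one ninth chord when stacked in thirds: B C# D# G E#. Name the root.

C#

Arranged so that each adjacent pair is a third by letter name: C# – E# – G – B – D#.
The bottom of that stack, C#, is the root (this is C# dominant ninth flat five).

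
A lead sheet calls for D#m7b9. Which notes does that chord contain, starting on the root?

D#  F#  A#  C#  E

D#m7b9 is a minor seventh flat nine built on D#.
D# — root
F# — minor 3rd
A# — perfect 5th
C# — minor 7th
E — minor 9th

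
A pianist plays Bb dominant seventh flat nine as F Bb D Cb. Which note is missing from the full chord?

The full Bb dominant seventh flat nine chord is Bb, D, F, Ab, Cb.
Comparing with the voicing, the minor 7th (7th) — Ab — is absent.

Ab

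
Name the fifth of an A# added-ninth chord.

E#

Root of A# added-ninth = A#. The 5th is a perfect 5th: A# up a perfect 5th → E#.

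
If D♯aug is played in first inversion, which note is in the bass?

D♯aug = D♯–F𝄪–A𝄪. First inversion → third in the bass = F𝄪.

F𝄪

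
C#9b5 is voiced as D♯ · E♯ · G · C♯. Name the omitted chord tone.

C#9b5 = C♯, E♯, G, B, D♯. The voicing lacks the 7th (minor 7th), B.

B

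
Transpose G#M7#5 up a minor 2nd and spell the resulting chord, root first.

Transposed root: G# → A (minor 2nd up). So we spell A augmented major seventh:
A — root
C# — major 3rd
E# — augmented 5th
G# — major 7th

A, C#, E#, G#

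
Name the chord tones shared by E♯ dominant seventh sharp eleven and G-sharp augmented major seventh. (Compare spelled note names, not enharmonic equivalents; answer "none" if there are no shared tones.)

E♯ dominant seventh sharp eleven: E-sharp G-double-sharp B-sharp D-sharp A-double-sharp
G-sharp augmented major seventh: G-sharp B-sharp D-double-sharp F-double-sharp
Common to both → B-sharp.

B-sharp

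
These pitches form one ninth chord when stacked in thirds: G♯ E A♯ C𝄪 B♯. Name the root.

Stacking in thirds gives A♯ – C𝄪 – E – G♯ – B♯, so A♯ is the root — A♯ dominant ninth flat five.

A♯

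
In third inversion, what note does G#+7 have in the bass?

G#+7 in root position is G#–B#–D##–F#.
Third inversion places the seventh in the bass, which is F#.

F#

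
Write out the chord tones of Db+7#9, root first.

Db F A Cb E

Db+7#9 is a dominant seventh sharp nine sharp five built on Db.
root → Db
3rd (major 3rd) → F
5th (augmented 5th) → A
7th (minor 7th) → Cb
9th (augmented 9th) → E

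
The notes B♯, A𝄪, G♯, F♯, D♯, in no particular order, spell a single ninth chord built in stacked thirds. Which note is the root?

G♯

Stacking in thirds gives G♯ – B♯ – D♯ – F♯ – A𝄪, so G♯ is the root — G♯ dominant seventh sharp nine.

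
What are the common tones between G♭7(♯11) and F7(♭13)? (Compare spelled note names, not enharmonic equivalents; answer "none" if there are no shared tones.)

G♭7(♯11): Gb Bb Db Fb C
F7(♭13): F A C Eb Db
Common to both → Db, C.

Db C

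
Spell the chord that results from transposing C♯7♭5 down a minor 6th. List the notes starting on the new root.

E# G## B D#

A minor 6th down from C# is E#, so the new chord is E# dominant seventh flat five.
Root: E#
Major 3rd (3rd): G##
Diminished 5th (5th): B
Minor 7th (7th): D#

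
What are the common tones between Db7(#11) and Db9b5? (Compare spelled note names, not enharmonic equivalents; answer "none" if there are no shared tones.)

Db F Cb

Db7(#11) = Db, F, Ab, Cb, G.
Db9b5 = Db, F, Abb, Cb, Eb.
Shared: Db, F, Cb.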